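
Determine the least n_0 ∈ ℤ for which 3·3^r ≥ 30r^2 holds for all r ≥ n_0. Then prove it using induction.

At r = 5: 729 < 750, so the inequality fails and n_0 ≥ 6. We prove 3·3^r ≥ 30r^2 for all r ≥ 6.
Base case (r = 6): 3·3^r = 2187 and 30r^2 = 1080, so 2187 ≥ 1080.
Inductive step: assume the claim holds for r = i, so 3·3^i ≥ 30i^2.
Then 3·3^(i + 1) = 3·(3·3^i) ≥ 3·(30i^2).
Also, for i ≥ 6 we have 3·(30i^2) ≥ 30(i+1)^2, since 3 ≥ (1 + 1/i)^2 for all i ≥ 6.
Combining, 3·3^(i + 1) ≥ 30(i+1)^2.
This completes the induction.
Hence the smallest such n_0 is 6.

n_0 = 6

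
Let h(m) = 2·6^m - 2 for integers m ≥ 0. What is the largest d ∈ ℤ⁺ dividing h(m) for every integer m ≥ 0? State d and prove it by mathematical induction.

Computing the first values: h(0) = 0 and h(1) = 10; gcd(0, 10) = 10, so d ≤ 10.
We prove 10 | 2·6^m - 2 for all m ≥ 0 by induction on m.
For the base case m = 0: h(0) = 0 = 10·(0), so 10 | h(0).
For the inductive step, assume it holds for an arbitrary j ≥ 0, i.e. 10 | h(j). Then
h(j+1) = 2·6^(j+1) - 2 = 6·(2·6^j - 2) + 10 = 6·h(j) + 10. The first term is divisible by 10 by the inductive hypothesis, and 10 is divisible by 10. Hence 10 | h(j+1).
Hence, by induction on m, the claim holds for every m ≥ 0.
Therefore the largest such d is 10.

d = 10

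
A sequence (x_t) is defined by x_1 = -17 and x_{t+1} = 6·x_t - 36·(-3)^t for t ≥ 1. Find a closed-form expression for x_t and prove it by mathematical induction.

Computing the first terms: x_1 = -17, x_2 = 6, x_3 = -288. This suggests x_t = 4(-3)^t - 5·6^(t - 1).
When t = 1: the formula gives -17 = -17 = x_1.
Inductive step: assume the claim holds for t = i, so x_i = 4(-3)^i - 5·6^(i - 1).
Then x_{i+1} = 6·x_i - 36·(-3)^i = 6·(4(-3)^i - 5·6^(i - 1)) - 36·(-3)^i = 4(-3)^(i + 1) - 5·6^i = 4(-3)^(i+1) - 5·6^((i+1) - 1),
which is the claimed formula at t = i+1.
By induction, the statement is established for all t ≥ 1.

x_t = 4(-3)^t - 5·6^(t - 1)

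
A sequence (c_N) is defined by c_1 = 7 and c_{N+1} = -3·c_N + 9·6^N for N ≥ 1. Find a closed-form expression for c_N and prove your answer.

Computing the first terms: c_1 = 7, c_2 = 33, c_3 = 225. This suggests c_N = (-3)^(N - 1) + 6^N.
Base step (N = 1): the formula gives 7 = 7 = c_1.
Suppose the result is true for N = i, so c_i = (-3)^(i - 1) + 6^i.
Then c_{i+1} = -3·c_i + 9·6^i = -3·((-3)^(i - 1) + 6^i) + 9·6^i = (-3)^i + 6^(i + 1) = (-3)^((i+1) - 1) + 6^(i+1),
which is the claimed formula at N = i+1.
By the principle of mathematical induction, the result holds for all N ≥ 1.

c_N = (-3)^(N - 1) + 6^N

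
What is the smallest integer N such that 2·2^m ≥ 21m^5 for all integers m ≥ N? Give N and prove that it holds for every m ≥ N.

N = 28

At m = 27: 268435456 < 301327047, so the inequality fails and N ≥ 28. We prove 2·2^m ≥ 21m^5 for all m ≥ 28.
When m = 28: 2·2^m = 536870912 and 21m^5 = 361417728, so 536870912 ≥ 361417728.
Inductive step: assume the claim holds for m = j, so 2·2^j ≥ 21j^5.
Then 2·2^(j + 1) = 2·(2·2^j) ≥ 2·(21j^5).
Also, for j ≥ 28 we have 2·(21j^5) ≥ 21(j+1)^5, since 2 ≥ (1 + 1/j)^5 for all j ≥ 28.
Combining, 2·2^(j + 1) ≥ 21(j+1)^5.
Hence, by induction on m, the claim holds for every m ≥ 28.
Hence the smallest such N is 28.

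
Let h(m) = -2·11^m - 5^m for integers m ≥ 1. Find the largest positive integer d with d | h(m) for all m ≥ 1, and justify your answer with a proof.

Computing the first values: h(1) = -27 and h(2) = -267; gcd(-27, -267) = 3, so d ≤ 3.
We prove 3 | -2·11^m - 5^m for all m ≥ 1 by induction on m.
Base case (m = 1): h(1) = -27 = 3·(-9), so 3 | h(1).
Suppose the result is true for m = k, i.e. 3 | h(k). Then
h(k+1) − 11·h(k) = (-2·11^(k+1) - 5^(k+1)) − 11·(-2·11^k - 5^k) = (-1)·5^k·(5 − 11) = (6)·5^k. Since 3 | h(k) by the inductive hypothesis, 3 | 11·h(k); and 3 | 6 since 6 = 3·2. Therefore 3 | h(k+1).
This completes the induction.
Therefore the largest such d is 3.

d = 3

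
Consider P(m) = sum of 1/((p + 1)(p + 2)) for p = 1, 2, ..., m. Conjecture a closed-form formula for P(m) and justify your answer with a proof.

We claim P(m) = m/(2(m + 2)) for all m ≥ 1.
Base step (m = 1): P(1) = 1/6, and the closed form gives 1/6. They agree.
For the inductive step, assume it holds for an arbitrary p ≥ 1, so P(p) = p/(2(p + 2)).
Then P(p+1) = P(p) + (1/((p + 2)(p + 3))) = (p/(2(p + 2))) + (1/((p + 2)(p + 3))).
Simplifying, P(p+1) = (p + 1)/(2(p + 3)) = (p+1)/(2((p+1) + 2)),
which is the closed form with m = p+1.
By the principle of mathematical induction, the result holds for all m ≥ 1.

P(m) = m/(2(m + 2))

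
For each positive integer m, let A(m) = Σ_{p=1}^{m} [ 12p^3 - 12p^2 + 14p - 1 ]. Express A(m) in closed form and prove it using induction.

We claim A(m) = m(3m^3 + 2m^2 + 4m + 4) for all m ≥ 1.
Base case (m = 1): A(1) = 13, and the closed form gives 13. They agree.
Inductive step: suppose the statement holds for some p ≥ 1, so A(p) = p(3p^3 + 2p^2 + 4p + 4).
Then A(p+1) = A(p) + (12p^3 + 24p^2 + 26p + 13) = (p(3p^3 + 2p^2 + 4p + 4)) + (12p^3 + 24p^2 + 26p + 13).
Simplifying, A(p+1) = (p + 1)(3p^3 + 11p^2 + 17p + 13) = (p+1)(3(p+1)^3 + 2(p+1)^2 + 4(p+1) + 4),
which is the closed form with m = p+1.
This completes the induction.

A(m) = m(3m^3 + 2m^2 + 4m + 4)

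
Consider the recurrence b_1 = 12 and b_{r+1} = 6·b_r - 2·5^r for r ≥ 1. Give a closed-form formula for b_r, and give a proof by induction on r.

b_r = 2·5^r + 2·6^(r - 1)

Computing the first terms: b_1 = 12, b_2 = 62, b_3 = 322. This suggests b_r = 2·5^r + 2·6^(r - 1).
When r = 1: the formula gives 12 = 12 = b_1.
Suppose the result is true for r = p, so b_p = 2·5^p + 2·6^(p - 1).
Then b_{p+1} = 6·b_p - 2·5^p = 6·(2·5^p + 2·6^(p - 1)) - 2·5^p = 2·5^(p + 1) + 2·6^p = 2·5^(p+1) + 2·6^((p+1) - 1),
which is the claimed formula at r = p+1.
This completes the induction.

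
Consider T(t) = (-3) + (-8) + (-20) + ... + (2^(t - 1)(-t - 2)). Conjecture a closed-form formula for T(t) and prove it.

We claim T(t) = -2^t(t + 1) + 1 for all t ≥ 1.
Base case (t = 1): T(1) = -3, and the closed form gives -3. They agree.
Inductive step: assume the claim holds for t = p, so T(p) = -2^p(p + 1) + 1.
Then T(p+1) = T(p) + (2^p(-p - 3)) = (-2^p(p + 1) + 1) + (2^p(-p - 3)).
Simplifying, T(p+1) = -2^(p + 1)p - 2^(p + 2) + 1 = -2^(p+1)((p+1) + 1) + 1,
which is the closed form with t = p+1.
Hence, by induction on t, the claim holds for every t ≥ 1.

T(t) = -2^t(t + 1) + 1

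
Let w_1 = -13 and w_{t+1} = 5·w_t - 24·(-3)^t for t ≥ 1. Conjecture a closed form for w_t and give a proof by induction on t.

Computing the first terms: w_1 = -13, w_2 = 7, w_3 = -181. This suggests w_t = -(-3)^(t + 1) - 4·5^(t - 1).
When t = 1: the formula gives -13 = -13 = w_1.
For the inductive step, assume it holds for an arbitrary p ≥ 1, so w_p = -(-3)^(p + 1) - 4·5^(p - 1).
Then w_{p+1} = 5·w_p - 24·(-3)^p = 5·(-(-3)^(p + 1) - 4·5^(p - 1)) - 24·(-3)^p = -(-3)^(p + 2) - 4·5^p = -(-3)^((p+1) + 1) - 4·5^((p+1) - 1),
which is the claimed formula at t = p+1.
By induction, the statement is established for all t ≥ 1.

w_t = -(-3)^(t + 1) - 4·5^(t - 1)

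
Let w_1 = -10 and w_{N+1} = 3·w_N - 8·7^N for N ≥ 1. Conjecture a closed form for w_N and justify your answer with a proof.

w_N = 4·3^(N - 1) - 2·7^N

Computing the first terms: w_1 = -10, w_2 = -86, w_3 = -650. This suggests w_N = 4·3^(N - 1) - 2·7^N.
Base step (N = 1): the formula gives -10 = -10 = w_1.
Inductive step: assume the claim holds for N = i, so w_i = 4·3^(i - 1) - 2·7^i.
Then w_{i+1} = 3·w_i - 8·7^i = 3·(4·3^(i - 1) - 2·7^i) - 8·7^i = 4·3^i - 2·7^(i + 1) = 4·3^((i+1) - 1) - 2·7^(i+1),
which is the claimed formula at N = i+1.
By the principle of mathematical induction, the result holds for all N ≥ 1.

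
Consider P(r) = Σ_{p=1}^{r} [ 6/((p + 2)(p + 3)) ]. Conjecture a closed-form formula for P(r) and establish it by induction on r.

We claim P(r) = 2r/(r + 3) for all r ≥ 1.
Base step (r = 1): P(1) = 1/2, and the closed form gives 1/2. They agree.
Inductive step: suppose the statement holds for some p ≥ 1, so P(p) = 2p/(p + 3).
Then P(p+1) = P(p) + (6/((p + 3)(p + 4))) = (2p/(p + 3)) + (6/((p + 3)(p + 4))).
Simplifying, P(p+1) = 2(p + 1)/(p + 4) = 2(p+1)/((p+1) + 3),
which is the closed form with r = p+1.
By the principle of mathematical induction, the result holds for all r ≥ 1.

P(r) = 2r/(r + 3)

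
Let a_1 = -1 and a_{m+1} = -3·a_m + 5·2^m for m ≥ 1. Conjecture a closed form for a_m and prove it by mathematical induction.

a_m = (-3)^m + 2^m

Computing the first terms: a_1 = -1, a_2 = 13, a_3 = -19. This suggests a_m = (-3)^m + 2^m.
Base case (m = 1): the formula gives -1 = -1 = a_1.
Inductive step: suppose the statement holds for some i ≥ 1, so a_i = (-3)^i + 2^i.
Then a_{i+1} = -3·a_i + 5·2^i = -3·((-3)^i + 2^i) + 5·2^i = (-3)^(i + 1) + 2^(i + 1),
which is the claimed formula at m = i+1.
Hence, by induction on m, the claim holds for every m ≥ 1.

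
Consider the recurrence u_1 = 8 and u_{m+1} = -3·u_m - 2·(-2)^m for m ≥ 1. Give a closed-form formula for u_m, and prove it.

u_m = (-2)^(m + 1) + 4(-3)^(m - 1)

Computing the first terms: u_1 = 8, u_2 = -20, u_3 = 52. This suggests u_m = (-2)^(m + 1) + 4(-3)^(m - 1).
When m = 1: the formula gives 8 = 8 = u_1.
For the inductive step, assume it holds for an arbitrary r ≥ 1, so u_r = (-2)^(r + 1) + 4(-3)^(r - 1).
Then u_{r+1} = -3·u_r - 2·(-2)^r = -3·((-2)^(r + 1) + 4(-3)^(r - 1)) - 2·(-2)^r = (-2)^(r + 2) + 4(-3)^r = (-2)^((r+1) + 1) + 4(-3)^((r+1) - 1),
which is the claimed formula at m = r+1.
By the principle of mathematical induction, the result holds for all m ≥ 1.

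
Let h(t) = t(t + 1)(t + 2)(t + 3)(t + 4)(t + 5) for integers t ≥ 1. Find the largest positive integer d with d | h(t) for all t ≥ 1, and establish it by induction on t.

d = 720

Computing the first values: h(1) = 720 and h(2) = 5040; gcd(720, 5040) = 720, so d ≤ 720.
We prove 720 | t(t + 1)(t + 2)(t + 3)(t + 4)(t + 5) for all t ≥ 1 by induction on t.
Base step (t = 1): h(1) = 720 = 720·(1), so 720 | h(1).
For the inductive step, assume it holds for an arbitrary p ≥ 1, i.e. 720 | h(p). Then
h(p+1) − h(p) = (p+1)·(p+2)·(p+3)·(p+4)·(p+5)·(p+6) − p·(p+1)·(p+2)·(p+3)·(p+4)·(p+5) = (p+1)·(p+2)·(p+3)·(p+4)·(p+5)·[(p+6) − p] = 6·(p+1)·(p+2)·(p+3)·(p+4)·(p+5). The product of 5 consecutive integers is divisible by (5)! = 120, so h(p+1) − h(p) is divisible by 6·120 = 720. By the inductive hypothesis 720 | h(p), hence 720 | h(p+1).
This completes the induction.
Therefore the largest such d is 720.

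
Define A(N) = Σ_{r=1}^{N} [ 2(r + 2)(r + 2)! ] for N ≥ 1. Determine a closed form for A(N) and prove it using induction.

A(N) = 2(N + 3)! - 12

We claim A(N) = 2(N + 3)! - 12 for all N ≥ 1.
Base case (N = 1): A(1) = 36, and the closed form gives 36. They agree.
Inductive step: assume the claim holds for N = r, so A(r) = 2(r + 3)! - 12.
Then A(r+1) = A(r) + (2(r + 3)(r + 3)!) = (2(r + 3)! - 12) + (2(r + 3)(r + 3)!).
Simplifying, A(r+1) = 2((r+1) + 3)! - 12,
which is the closed form with N = r+1.
Hence, by induction on N, the claim holds for every N ≥ 1.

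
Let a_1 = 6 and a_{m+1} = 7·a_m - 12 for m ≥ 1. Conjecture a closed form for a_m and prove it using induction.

Computing the first terms: a_1 = 6, a_2 = 30, a_3 = 198. This suggests a_m = 4·7^(m - 1) + 2.
Base step (m = 1): the formula gives 6 = 6 = a_1.
For the inductive step, assume it holds for an arbitrary k ≥ 1, so a_k = 4·7^(k - 1) + 2.
Then a_{k+1} = 7·a_k - 12 = 7·(4·7^(k - 1) + 2) - 12 = 4·7^k + 2 = 4·7^((k+1) - 1) + 2,
which is the claimed formula at m = k+1.
Hence, by induction on m, the claim holds for every m ≥ 1.

a_m = 4·7^(m - 1) + 2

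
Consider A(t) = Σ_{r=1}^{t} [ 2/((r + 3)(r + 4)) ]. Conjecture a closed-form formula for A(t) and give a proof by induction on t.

We claim A(t) = t/(2(t + 4)) for all t ≥ 1.
When t = 1: A(1) = 1/10, and the closed form gives 1/10. They agree.
Inductive step: assume the claim holds for t = r, so A(r) = r/(2(r + 4)).
Then A(r+1) = A(r) + (2/((r + 4)(r + 5))) = (r/(2(r + 4))) + (2/((r + 4)(r + 5))).
Simplifying, A(r+1) = (r + 1)/(2(r + 5)) = (r+1)/(2((r+1) + 4)),
which is the closed form with t = r+1.
Hence, by induction on t, the claim holds for every t ≥ 1.

A(t) = t/(2(t + 4))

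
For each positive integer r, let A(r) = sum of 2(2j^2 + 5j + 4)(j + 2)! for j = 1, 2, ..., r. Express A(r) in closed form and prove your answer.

We claim A(r) = (4r + 2)(r + 3)! - 12 for all r ≥ 1.
For the base case r = 1: A(1) = 132, and the closed form gives 132. They agree.
Inductive step: suppose the statement holds for some j ≥ 1, so A(j) = (4j + 2)(j + 3)! - 12.
Then A(j+1) = A(j) + (2(2j^2 + 9j + 11)(j + 3)!) = ((4j + 2)(j + 3)! - 12) + (2(2j^2 + 9j + 11)(j + 3)!).
Simplifying, A(j+1) = (4(j+1) + 2)((j+1) + 3)! - 12,
which is the closed form with r = j+1.
This completes the induction.

A(r) = (4r + 2)(r + 3)! - 12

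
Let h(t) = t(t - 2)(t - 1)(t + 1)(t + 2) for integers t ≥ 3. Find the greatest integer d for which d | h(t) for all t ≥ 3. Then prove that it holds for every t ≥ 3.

Computing the first values: h(3) = 120 and h(4) = 720; gcd(120, 720) = 120, so d ≤ 120.
We prove 120 | t(t - 2)(t - 1)(t + 1)(t + 2) for all t ≥ 3 by induction on t.
Base step (t = 3): h(3) = 120 = 120·(1), so 120 | h(3).
Inductive step: assume the claim holds for t = i, i.e. 120 | h(i). Then
h(i+1) − h(i) = (i-1)·i·(i+1)·(i+2)·(i+3) − (i-2)·(i-1)·i·(i+1)·(i+2) = (i-1)·i·(i+1)·(i+2)·[(i+3) − (i-2)] = 5·(i-1)·i·(i+1)·(i+2). The product of 4 consecutive integers is divisible by (4)! = 24, so h(i+1) − h(i) is divisible by 5·24 = 120. By the inductive hypothesis 120 | h(i), hence 120 | h(i+1).
By induction, the statement is established for all t ≥ 3.
Therefore the largest such d is 120.

d = 120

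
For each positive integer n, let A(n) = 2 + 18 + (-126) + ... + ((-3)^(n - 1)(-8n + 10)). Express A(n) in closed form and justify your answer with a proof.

A(n) = 2(-3)^n(n - 1) + 2

We claim A(n) = 2(-3)^n(n - 1) + 2 for all n ≥ 1.
When n = 1: A(1) = 2, and the closed form gives 2. They agree.
For the inductive step, assume it holds for an arbitrary i ≥ 1, so A(i) = 2(-3)^i(i - 1) + 2.
Then A(i+1) = A(i) + ((-3)^i(-8i + 2)) = (2(-3)^i(i - 1) + 2) + ((-3)^i(-8i + 2)).
Simplifying, A(i+1) = -6(-3)^i·i + 2 = 2(-3)^(i+1)((i+1) - 1) + 2,
which is the closed form with n = i+1.
By the principle of mathematical induction, the result holds for all n ≥ 1.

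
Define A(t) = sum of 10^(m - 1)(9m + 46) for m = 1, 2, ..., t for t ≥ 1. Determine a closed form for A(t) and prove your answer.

We claim A(t) = 10^t(t + 5) - 5 for all t ≥ 1.
Base step (t = 1): A(1) = 55, and the closed form gives 55. They agree.
Suppose the result is true for t = m, so A(m) = 10^m(m + 5) - 5.
Then A(m+1) = A(m) + (10^m(9m + 55)) = (10^m(m + 5) - 5) + (10^m(9m + 55)).
Simplifying, A(m+1) = 10·10^m·m + 60·10^m - 5 = 10^(m+1)((m+1) + 5) - 5,
which is the closed form with t = m+1.
By induction, the statement is established for all t ≥ 1.

A(t) = 10^t(t + 5) - 5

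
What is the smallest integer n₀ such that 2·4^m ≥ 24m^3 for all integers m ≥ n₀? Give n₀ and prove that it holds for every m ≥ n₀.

n₀ = 6

At m = 5: 2048 < 3000, so the inequality fails and n₀ ≥ 6. We prove 2·4^m ≥ 24m^3 for all m ≥ 6.
Base step (m = 6): 2·4^m = 8192 and 24m^3 = 5184, so 8192 ≥ 5184.
Inductive step: suppose the statement holds for some r ≥ 6, so 2·4^r ≥ 24r^3.
Then 2·4^(r + 1) = 4·(2·4^r) ≥ 4·(24r^3).
Also, for r ≥ 6 we have 4·(24r^3) ≥ 24(r+1)^3, since 4 ≥ (1 + 1/r)^3 for all r ≥ 6.
Combining, 2·4^(r + 1) ≥ 24(r+1)^3.
Hence, by induction on m, the claim holds for every m ≥ 6.
Hence the smallest such n₀ is 6.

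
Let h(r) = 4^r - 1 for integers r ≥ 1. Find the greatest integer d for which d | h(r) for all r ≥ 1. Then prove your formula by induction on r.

Computing the first values: h(1) = 3 and h(2) = 15; gcd(3, 15) = 3, so d ≤ 3.
We prove 3 | 4^r - 1 for all r ≥ 1 by induction on r.
Base step (r = 1): h(1) = 3 = 3·(1), so 3 | h(1).
Inductive step: assume the claim holds for r = p, i.e. 3 | h(p). Then
4^{p+1} − 1^{p+1} = 4·4^p − 1·1^p = 4·(4^p − 1^p) + (3)·1^p. The first term is divisible by 3 by the inductive hypothesis, and the second term (3)·1^p is divisible by 3 since 3 | 3. Hence 3 | h(p+1).
By the principle of mathematical induction, the result holds for all r ≥ 1.
Therefore the largest such d is 3.

d = 3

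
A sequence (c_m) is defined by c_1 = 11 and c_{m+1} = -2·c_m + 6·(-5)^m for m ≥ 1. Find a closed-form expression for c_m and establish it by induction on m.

Computing the first terms: c_1 = 11, c_2 = -52, c_3 = 254. This suggests c_m = (-2)^(m - 1) - 2(-5)^m.
Base step (m = 1): the formula gives 11 = 11 = c_1.
For the inductive step, assume it holds for an arbitrary i ≥ 1, so c_i = (-2)^(i - 1) - 2(-5)^i.
Then c_{i+1} = -2·c_i + 6·(-5)^i = -2·((-2)^(i - 1) - 2(-5)^i) + 6·(-5)^i = (-2)^i - 2(-5)^(i + 1) = (-2)^((i+1) - 1) - 2(-5)^(i+1),
which is the claimed formula at m = i+1.
This completes the induction.

c_m = (-2)^(m - 1) - 2(-5)^m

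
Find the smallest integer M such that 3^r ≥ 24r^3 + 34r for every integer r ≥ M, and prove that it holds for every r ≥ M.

At r = 8: 6561 < 12560, so the inequality fails and M ≥ 9. We prove 3^r ≥ 24r^3 + 34r for all r ≥ 9.
Base case (r = 9): 3^r = 19683 and 24r^3 + 34r = 17802, so 19683 ≥ 17802.
Suppose the result is true for r = m, so 3^m ≥ 24m^3 + 34m.
Then 3^(m + 1) = 3·(3^m) ≥ 3·(24m^3 + 34m).
Also, for m ≥ 9 we have 3·(24m^3 + 34m) ≥ 24(m+1)^3 + 34(m+1), since 3·(24m^3 + 34m) − (24(m+1)^3 + 34(m+1)) = 48m^3 - 72m^2 - 4m - 58, which is nonnegative for all m ≥ 9.
Combining, 3^(m + 1) ≥ 24(m+1)^3 + 34(m+1).
By the principle of mathematical induction, the result holds for all r ≥ 9.
Hence the smallest such M is 9.

M = 9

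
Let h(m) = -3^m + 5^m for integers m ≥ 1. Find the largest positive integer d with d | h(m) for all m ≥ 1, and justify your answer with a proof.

Computing the first values: h(1) = 2 and h(2) = 16; gcd(2, 16) = 2, so d ≤ 2.
We prove 2 | -3^m + 5^m for all m ≥ 1 by induction on m.
Base case (m = 1): h(1) = 2 = 2·(1), so 2 | h(1).
Suppose the result is true for m = j, i.e. 2 | h(j). Then
5^{j+1} − 3^{j+1} = 5·5^j − 3·3^j = 5·(5^j − 3^j) + (2)·3^j. The first term is divisible by 2 by the inductive hypothesis, and the second term (2)·3^j is divisible by 2 since 2 | 2. Hence 2 | h(j+1).
By the principle of mathematical induction, the result holds for all m ≥ 1.
Therefore the largest such d is 2.

d = 2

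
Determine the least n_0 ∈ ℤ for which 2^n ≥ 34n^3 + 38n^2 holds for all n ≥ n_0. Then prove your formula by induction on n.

n_0 = 18

At n = 17: 131072 < 178024, so the inequality fails and n_0 ≥ 18. We prove 2^n ≥ 34n^3 + 38n^2 for all n ≥ 18.
Base step (n = 18): 2^n = 262144 and 34n^3 + 38n^2 = 210600, so 262144 ≥ 210600.
Inductive step: suppose the statement holds for some i ≥ 18, so 2^i ≥ 34i^3 + 38i^2.
Then 2^(i + 1) = 2·(2^i) ≥ 2·(34i^3 + 38i^2).
Also, for i ≥ 18 we have 2·(34i^3 + 38i^2) ≥ 34(i+1)^3 + 38(i+1)^2, since 2·(34i^3 + 38i^2) − (34(i+1)^3 + 38(i+1)^2) = 34i^3 - 64i^2 - 178i - 72, which is nonnegative for all i ≥ 18.
Combining, 2^(i + 1) ≥ 34(i+1)^3 + 38(i+1)^2.
By induction, the statement is established for all n ≥ 18.
Hence the smallest such n_0 is 18.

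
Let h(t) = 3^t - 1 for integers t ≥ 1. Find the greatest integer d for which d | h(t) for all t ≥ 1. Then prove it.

Computing the first values: h(1) = 2 and h(2) = 8; gcd(2, 8) = 2, so d ≤ 2.
We prove 2 | 3^t - 1 for all t ≥ 1 by induction on t.
When t = 1: h(1) = 2 = 2·(1), so 2 | h(1).
Inductive step: suppose the statement holds for some p ≥ 1, i.e. 2 | h(p). Then
3^{p+1} − 1^{p+1} = 3·3^p − 1·1^p = 3·(3^p − 1^p) + (2)·1^p. The first term is divisible by 2 by the inductive hypothesis, and the second term (2)·1^p is divisible by 2 since 2 | 2. Hence 2 | h(p+1).
This completes the induction.
Therefore the largest such d is 2.

d = 2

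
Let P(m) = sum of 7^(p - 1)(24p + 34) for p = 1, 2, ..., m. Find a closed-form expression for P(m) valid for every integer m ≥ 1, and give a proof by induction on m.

We claim P(m) = 7^m(4m + 5) - 5 for all m ≥ 1.
Base step (m = 1): P(1) = 58, and the closed form gives 58. They agree.
Inductive step: assume the claim holds for m = p, so P(p) = 7^p(4p + 5) - 5.
Then P(p+1) = P(p) + (7^p(24p + 58)) = (7^p(4p + 5) - 5) + (7^p(24p + 58)).
Simplifying, P(p+1) = 28·7^p·p + 63·7^p - 5 = 7^(p+1)(4(p+1) + 5) - 5,
which is the closed form with m = p+1.
By induction, the statement is established for all m ≥ 1.

P(m) = 7^m(4m + 5) - 5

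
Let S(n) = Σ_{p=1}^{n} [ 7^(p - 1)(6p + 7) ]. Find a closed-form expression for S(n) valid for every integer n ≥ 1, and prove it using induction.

S(n) = 7^n(n + 1) - 1

We claim S(n) = 7^n(n + 1) - 1 for all n ≥ 1.
For the base case n = 1: S(1) = 13, and the closed form gives 13. They agree.
Inductive step: suppose the statement holds for some p ≥ 1, so S(p) = 7^p(p + 1) - 1.
Then S(p+1) = S(p) + (7^p(6p + 13)) = (7^p(p + 1) - 1) + (7^p(6p + 13)).
Simplifying, S(p+1) = 7·7^p·p + 14·7^p - 1 = 7^(p+1)((p+1) + 1) - 1,
which is the closed form with n = p+1.
This completes the induction.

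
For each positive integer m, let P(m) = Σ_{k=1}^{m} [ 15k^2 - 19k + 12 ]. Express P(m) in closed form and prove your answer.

We claim P(m) = m(5m^2 - 2m + 5) for all m ≥ 1.
Base step (m = 1): P(1) = 8, and the closed form gives 8. They agree.
For the inductive step, assume it holds for an arbitrary k ≥ 1, so P(k) = k(5k^2 - 2k + 5).
Then P(k+1) = P(k) + (15k^2 + 11k + 8) = (k(5k^2 - 2k + 5)) + (15k^2 + 11k + 8).
Simplifying, P(k+1) = (k + 1)(5k^2 + 8k + 8) = (k+1)(5(k+1)^2 - 2(k+1) + 5),
which is the closed form with m = k+1.
Hence, by induction on m, the claim holds for every m ≥ 1.

P(m) = m(5m^2 - 2m + 5)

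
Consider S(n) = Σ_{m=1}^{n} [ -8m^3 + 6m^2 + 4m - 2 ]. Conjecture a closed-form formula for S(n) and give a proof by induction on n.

We claim S(n) = -n(n - 1)(2n^2 + 4n + 1) for all n ≥ 1.
Base step (n = 1): S(1) = 0, and the closed form gives 0. They agree.
Inductive step: assume the claim holds for n = m, so S(m) = m(-2m^3 - 2m^2 + 3m + 1).
Then S(m+1) = S(m) + (2m(-4m^2 - 9m - 4)) = (m(-2m^3 - 2m^2 + 3m + 1)) + (2m(-4m^2 - 9m - 4)).
Simplifying, S(m+1) = -m(m + 1)(2m^2 + 8m + 7) = -(m+1)((m+1) - 1)(2(m+1)^2 + 4(m+1) + 1),
which is the closed form with n = m+1.
Hence, by induction on n, the claim holds for every n ≥ 1.

S(n) = -n(n - 1)(2n^2 + 4n + 1)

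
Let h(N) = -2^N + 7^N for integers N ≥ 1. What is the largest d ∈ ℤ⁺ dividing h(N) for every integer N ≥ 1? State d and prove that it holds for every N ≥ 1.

Computing the first values: h(1) = 5 and h(2) = 45; gcd(5, 45) = 5, so d ≤ 5.
We prove 5 | -2^N + 7^N for all N ≥ 1 by induction on N.
When N = 1: h(1) = 5 = 5·(1), so 5 | h(1).
For the inductive step, assume it holds for an arbitrary p ≥ 1, i.e. 5 | h(p). Then
7^{p+1} − 2^{p+1} = 7·7^p − 2·2^p = 7·(7^p − 2^p) + (5)·2^p. The first term is divisible by 5 by the inductive hypothesis, and the second term (5)·2^p is divisible by 5 since 5 | 5. Hence 5 | h(p+1).
By the principle of mathematical induction, the result holds for all N ≥ 1.
Therefore the largest such d is 5.

d = 5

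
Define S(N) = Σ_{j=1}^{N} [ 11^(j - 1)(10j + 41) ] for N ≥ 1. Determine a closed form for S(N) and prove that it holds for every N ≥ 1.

We claim S(N) = 11^N(N + 4) - 4 for all N ≥ 1.
For the base case N = 1: S(1) = 51, and the closed form gives 51. They agree.
Inductive step: suppose the statement holds for some j ≥ 1, so S(j) = 11^j(j + 4) - 4.
Then S(j+1) = S(j) + (11^j(10j + 51)) = (11^j(j + 4) - 4) + (11^j(10j + 51)).
Simplifying, S(j+1) = 11·11^j·j + 55·11^j - 4 = 11^(j+1)((j+1) + 4) - 4,
which is the closed form with N = j+1.
By the principle of mathematical induction, the result holds for all N ≥ 1.

S(N) = 11^N(N + 4) - 4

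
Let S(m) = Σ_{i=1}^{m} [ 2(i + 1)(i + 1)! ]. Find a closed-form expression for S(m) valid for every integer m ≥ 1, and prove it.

We claim S(m) = 2(m + 2)! - 4 for all m ≥ 1.
When m = 1: S(1) = 8, and the closed form gives 8. They agree.
Suppose the result is true for m = i, so S(i) = 2(i + 2)! - 4.
Then S(i+1) = S(i) + (2(i + 2)(i + 2)!) = (2(i + 2)! - 4) + (2(i + 2)(i + 2)!).
Simplifying, S(i+1) = 2((i+1) + 2)! - 4,
which is the closed form with m = i+1.
This completes the induction.

S(m) = 2(m + 2)! - 4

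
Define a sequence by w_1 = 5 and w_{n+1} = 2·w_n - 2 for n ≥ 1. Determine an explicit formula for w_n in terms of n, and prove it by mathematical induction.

w_n = 3·2^(n - 1) + 2

Computing the first terms: w_1 = 5, w_2 = 8, w_3 = 14. This suggests w_n = 3·2^(n - 1) + 2.
Base case (n = 1): the formula gives 5 = 5 = w_1.
Inductive step: assume the claim holds for n = r, so w_r = 3·2^(r - 1) + 2.
Then w_{r+1} = 2·w_r - 2 = 2·(3·2^(r - 1) + 2) - 2 = 3·2^r + 2 = 3·2^((r+1) - 1) + 2,
which is the claimed formula at n = r+1.
By induction, the statement is established for all n ≥ 1.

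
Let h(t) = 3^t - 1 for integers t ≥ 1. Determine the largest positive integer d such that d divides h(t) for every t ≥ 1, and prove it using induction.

d = 2

Computing the first values: h(1) = 2 and h(2) = 8; gcd(2, 8) = 2, so d ≤ 2.
We prove 2 | 3^t - 1 for all t ≥ 1 by induction on t.
For the base case t = 1: h(1) = 2 = 2·(1), so 2 | h(1).
Inductive step: assume the claim holds for t = i, i.e. 2 | h(i). Then
3^{i+1} − 1^{i+1} = 3·3^i − 1·1^i = 3·(3^i − 1^i) + (2)·1^i. The first term is divisible by 2 by the inductive hypothesis, and the second term (2)·1^i is divisible by 2 since 2 | 2. Hence 2 | h(i+1).
This completes the induction.
Therefore the largest such d is 2.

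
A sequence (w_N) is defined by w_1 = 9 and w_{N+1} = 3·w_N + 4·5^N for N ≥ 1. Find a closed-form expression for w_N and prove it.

Computing the first terms: w_1 = 9, w_2 = 47, w_3 = 241. This suggests w_N = -3^(N - 1) + 2·5^N.
Base case (N = 1): the formula gives 9 = 9 = w_1.
Inductive step: assume the claim holds for N = k, so w_k = -3^(k - 1) + 2·5^k.
Then w_{k+1} = 3·w_k + 4·5^k = 3·(-3^(k - 1) + 2·5^k) + 4·5^k = -3^k + 2·5^(k + 1) = -3^((k+1) - 1) + 2·5^(k+1),
which is the claimed formula at N = k+1.
This completes the induction.

w_N = -3^(N - 1) + 2·5^N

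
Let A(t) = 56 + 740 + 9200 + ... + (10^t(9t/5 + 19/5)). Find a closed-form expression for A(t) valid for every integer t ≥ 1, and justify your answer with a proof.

We claim A(t) = 2·10^t(t + 2) - 4 for all t ≥ 1.
Base step (t = 1): A(1) = 56, and the closed form gives 56. They agree.
Inductive step: suppose the statement holds for some r ≥ 1, so A(r) = 2·10^r(r + 2) - 4.
Then A(r+1) = A(r) + (10^r(18r + 56)) = (2·10^r(r + 2) - 4) + (10^r(18r + 56)).
Simplifying, A(r+1) = 20·10^r·r + 60·10^r - 4 = 2·10^(r+1)((r+1) + 2) - 4,
which is the closed form with t = r+1.
By induction, the statement is established for all t ≥ 1.

A(t) = 2·10^t(t + 2) - 4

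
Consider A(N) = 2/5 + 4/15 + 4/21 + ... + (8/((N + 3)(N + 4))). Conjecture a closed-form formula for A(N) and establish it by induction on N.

We claim A(N) = 2N/(N + 4) for all N ≥ 1.
Base case (N = 1): A(1) = 2/5, and the closed form gives 2/5. They agree.
Inductive step: assume the claim holds for N = k, so A(k) = 2k/(k + 4).
Then A(k+1) = A(k) + (8/((k + 4)(k + 5))) = (2k/(k + 4)) + (8/((k + 4)(k + 5))).
Simplifying, A(k+1) = 2(k + 1)/(k + 5) = 2(k+1)/((k+1) + 4),
which is the closed form with N = k+1.
This completes the induction.

A(N) = 2N/(N + 4)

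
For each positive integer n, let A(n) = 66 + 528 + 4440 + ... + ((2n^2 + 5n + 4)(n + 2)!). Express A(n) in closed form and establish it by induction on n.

A(n) = (2n + 1)(n + 3)! - 6

We claim A(n) = (2n + 1)(n + 3)! - 6 for all n ≥ 1.
When n = 1: A(1) = 66, and the closed form gives 66. They agree.
Inductive step: assume the claim holds for n = k, so A(k) = (2k + 1)(k + 3)! - 6.
Then A(k+1) = A(k) + ((2k^2 + 9k + 11)(k + 3)!) = ((2k + 1)(k + 3)! - 6) + ((2k^2 + 9k + 11)(k + 3)!).
Simplifying, A(k+1) = (2(k+1) + 1)((k+1) + 3)! - 6,
which is the closed form with n = k+1.
This completes the induction.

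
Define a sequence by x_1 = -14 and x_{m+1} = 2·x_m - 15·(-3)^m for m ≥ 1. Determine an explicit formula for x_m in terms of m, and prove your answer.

x_m = -(-3)^(m + 1) - 5·2^(m - 1)

Computing the first terms: x_1 = -14, x_2 = 17, x_3 = -101. This suggests x_m = -(-3)^(m + 1) - 5·2^(m - 1).
Base step (m = 1): the formula gives -14 = -14 = x_1.
Inductive step: assume the claim holds for m = j, so x_j = -(-3)^(j + 1) - 5·2^(j - 1).
Then x_{j+1} = 2·x_j - 15·(-3)^j = 2·(-(-3)^(j + 1) - 5·2^(j - 1)) - 15·(-3)^j = -(-3)^(j + 2) - 5·2^j = -(-3)^((j+1) + 1) - 5·2^((j+1) - 1),
which is the claimed formula at m = j+1.
By the principle of mathematical induction, the result holds for all m ≥ 1.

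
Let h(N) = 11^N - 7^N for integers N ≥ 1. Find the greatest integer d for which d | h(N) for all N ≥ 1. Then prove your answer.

Computing the first values: h(1) = 4 and h(2) = 72; gcd(4, 72) = 4, so d ≤ 4.
We prove 4 | 11^N - 7^N for all N ≥ 1 by induction on N.
For the base case N = 1: h(1) = 4 = 4·(1), so 4 | h(1).
Inductive step: assume the claim holds for N = p, i.e. 4 | h(p). Then
11^{p+1} − 7^{p+1} = 11·11^p − 7·7^p = 11·(11^p − 7^p) + (4)·7^p. The first term is divisible by 4 by the inductive hypothesis, and the second term (4)·7^p is divisible by 4 since 4 | 4. Hence 4 | h(p+1).
By induction, the statement is established for all N ≥ 1.
Therefore the largest such d is 4.

d = 4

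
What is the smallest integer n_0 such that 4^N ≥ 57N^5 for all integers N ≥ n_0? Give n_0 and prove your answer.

n_0 = 12

At N = 11: 4194304 < 9179907, so the inequality fails and n_0 ≥ 12. We prove 4^N ≥ 57N^5 for all N ≥ 12.
When N = 12: 4^N = 16777216 and 57N^5 = 14183424, so 16777216 ≥ 14183424.
Inductive step: suppose the statement holds for some p ≥ 12, so 4^p ≥ 57p^5.
Then 4^(p + 1) = 4·(4^p) ≥ 4·(57p^5).
Also, for p ≥ 12 we have 4·(57p^5) ≥ 57(p+1)^5, since 4 ≥ (1 + 1/p)^5 for all p ≥ 12.
Combining, 4^(p + 1) ≥ 57(p+1)^5.
By induction, the statement is established for all N ≥ 12.
Hence the smallest such n_0 is 12.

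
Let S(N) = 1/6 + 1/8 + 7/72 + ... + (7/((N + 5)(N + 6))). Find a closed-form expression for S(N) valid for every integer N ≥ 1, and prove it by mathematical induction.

S(N) = 7N/(6(N + 6))

We claim S(N) = 7N/(6(N + 6)) for all N ≥ 1.
For the base case N = 1: S(1) = 1/6, and the closed form gives 1/6. They agree.
Inductive step: assume the claim holds for N = i, so S(i) = 7i/(6(i + 6)).
Then S(i+1) = S(i) + (7/((i + 6)(i + 7))) = (7i/(6(i + 6))) + (7/((i + 6)(i + 7))).
Simplifying, S(i+1) = 7(i + 1)/(6(i + 7)) = 7(i+1)/(6((i+1) + 6)),
which is the closed form with N = i+1.
Hence, by induction on N, the claim holds for every N ≥ 1.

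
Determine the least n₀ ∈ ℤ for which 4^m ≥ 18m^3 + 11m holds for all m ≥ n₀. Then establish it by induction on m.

n₀ = 6

At m = 5: 1024 < 2305, so the inequality fails and n₀ ≥ 6. We prove 4^m ≥ 18m^3 + 11m for all m ≥ 6.
For the base case m = 6: 4^m = 4096 and 18m^3 + 11m = 3954, so 4096 ≥ 3954.
Suppose the result is true for m = k, so 4^k ≥ 18k^3 + 11k.
Then 4^(k + 1) = 4·(4^k) ≥ 4·(18k^3 + 11k).
Also, for k ≥ 6 we have 4·(18k^3 + 11k) ≥ 18(k+1)^3 + 11(k+1), since 4·(18k^3 + 11k) − (18(k+1)^3 + 11(k+1)) = 54k^3 - 54k^2 - 21k - 29, which is nonnegative for all k ≥ 6.
Combining, 4^(k + 1) ≥ 18(k+1)^3 + 11(k+1).
By the principle of mathematical induction, the result holds for all m ≥ 6.
Hence the smallest such n₀ is 6.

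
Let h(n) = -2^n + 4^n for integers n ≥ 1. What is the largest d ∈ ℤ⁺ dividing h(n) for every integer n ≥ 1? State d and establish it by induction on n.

Computing the first values: h(1) = 2 and h(2) = 12; gcd(2, 12) = 2, so d ≤ 2.
We prove 2 | -2^n + 4^n for all n ≥ 1 by induction on n.
Base step (n = 1): h(1) = 2 = 2·(1), so 2 | h(1).
Suppose the result is true for n = p, i.e. 2 | h(p). Then
4^{p+1} − 2^{p+1} = 4·4^p − 2·2^p = 4·(4^p − 2^p) + (2)·2^p. The first term is divisible by 2 by the inductive hypothesis, and the second term (2)·2^p is divisible by 2 since 2 | 2. Hence 2 | h(p+1).
Hence, by induction on n, the claim holds for every n ≥ 1.
Therefore the largest such d is 2.

d = 2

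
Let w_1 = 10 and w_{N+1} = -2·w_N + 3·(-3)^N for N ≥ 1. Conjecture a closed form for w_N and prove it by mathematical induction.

Computing the first terms: w_1 = 10, w_2 = -29, w_3 = 85. This suggests w_N = (-2)^(N - 1) + (-3)^(N + 1).
When N = 1: the formula gives 10 = 10 = w_1.
Suppose the result is true for N = m, so w_m = (-2)^(m - 1) + (-3)^(m + 1).
Then w_{m+1} = -2·w_m + 3·(-3)^m = -2·((-2)^(m - 1) + (-3)^(m + 1)) + 3·(-3)^m = (-2)^m + (-3)^(m + 2) = (-2)^((m+1) - 1) + (-3)^((m+1) + 1),
which is the claimed formula at N = m+1.
By induction, the statement is established for all N ≥ 1.

w_N = (-2)^(N - 1) + (-3)^(N + 1)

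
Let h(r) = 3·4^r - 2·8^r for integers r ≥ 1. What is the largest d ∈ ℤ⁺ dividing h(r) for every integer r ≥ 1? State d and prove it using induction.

Computing the first values: h(1) = -4 and h(2) = -80; gcd(-4, -80) = 4, so d ≤ 4.
We prove 4 | 3·4^r - 2·8^r for all r ≥ 1 by induction on r.
Base case (r = 1): h(1) = -4 = 4·(-1), so 4 | h(1).
Suppose the result is true for r = p, i.e. 4 | h(p). Then
h(p+1) − 8·h(p) = (3·4^(p+1) - 2·8^(p+1)) − 8·(3·4^p - 2·8^p) = (3)·4^p·(4 − 8) = (-12)·4^p. Since 4 | h(p) by the inductive hypothesis, 4 | 8·h(p); and 4 | -12 since -12 = 4·-3. Therefore 4 | h(p+1).
By induction, the statement is established for all r ≥ 1.
Therefore the largest such d is 4.

d = 4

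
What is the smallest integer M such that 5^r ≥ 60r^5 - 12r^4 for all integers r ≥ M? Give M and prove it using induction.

At r = 9: 1953125 < 3464208, so the inequality fails and M ≥ 10. We prove 5^r ≥ 60r^5 - 12r^4 for all r ≥ 10.
Base step (r = 10): 5^r = 9765625 and 60r^5 - 12r^4 = 5880000, so 9765625 ≥ 5880000.
For the inductive step, assume it holds for an arbitrary j ≥ 10, so 5^j ≥ 60j^5 - 12j^4.
Then 5^(j + 1) = 5·(5^j) ≥ 5·(60j^5 - 12j^4).
Also, for j ≥ 10 we have 5·(60j^5 - 12j^4) ≥ 60(j+1)^5 - 12(j+1)^4, since 5·(60j^5 - 12j^4) − (60(j+1)^5 - 12(j+1)^4) = 240j^5 - 348j^4 - 552j^3 - 528j^2 - 252j - 48, which is nonnegative for all j ≥ 10.
Combining, 5^(j + 1) ≥ 60(j+1)^5 - 12(j+1)^4.
By induction, the statement is established for all r ≥ 10.
Hence the smallest such M is 10.

M = 10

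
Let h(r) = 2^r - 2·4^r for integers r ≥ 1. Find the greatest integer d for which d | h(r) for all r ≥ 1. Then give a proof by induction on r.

d = 2

Computing the first values: h(1) = -6 and h(2) = -28; gcd(-6, -28) = 2, so d ≤ 2.
We prove 2 | 2^r - 2·4^r for all r ≥ 1 by induction on r.
Base step (r = 1): h(1) = -6 = 2·(-3), so 2 | h(1).
Suppose the result is true for r = m, i.e. 2 | h(m). Then
h(m+1) − 4·h(m) = (2^(m+1) - 2·4^(m+1)) − 4·(2^m - 2·4^m) = (1)·2^m·(2 − 4) = (-2)·2^m. Since 2 | h(m) by the inductive hypothesis, 2 | 4·h(m); and 2 | -2 since -2 = 2·-1. Therefore 2 | h(m+1).
By induction, the statement is established for all r ≥ 1.
Therefore the largest such d is 2.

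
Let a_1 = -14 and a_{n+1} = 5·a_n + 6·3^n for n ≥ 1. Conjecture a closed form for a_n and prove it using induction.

Computing the first terms: a_1 = -14, a_2 = -52, a_3 = -206. This suggests a_n = -3^(n + 1) - 5^n.
Base case (n = 1): the formula gives -14 = -14 = a_1.
Suppose the result is true for n = k, so a_k = -3^(k + 1) - 5^k.
Then a_{k+1} = 5·a_k + 6·3^k = 5·(-3^(k + 1) - 5^k) + 6·3^k = -3^(k + 2) - 5^(k + 1) = -3^((k+1) + 1) - 5^(k+1),
which is the claimed formula at n = k+1.
By induction, the statement is established for all n ≥ 1.

a_n = -3^(n + 1) - 5^n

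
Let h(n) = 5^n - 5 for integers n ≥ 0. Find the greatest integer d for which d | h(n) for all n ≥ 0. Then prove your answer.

Computing the first values: h(0) = -4 and h(1) = 0; gcd(-4, 0) = 4, so d ≤ 4.
We prove 4 | 5^n - 5 for all n ≥ 0 by induction on n.
Base step (n = 0): h(0) = -4 = 4·(-1), so 4 | h(0).
Inductive step: assume the claim holds for n = j, i.e. 4 | h(j). Then
h(j+1) = 5^(j+1) - 5 = 5·(5^j - 5) + 20 = 5·h(j) + 20. The first term is divisible by 4 by the inductive hypothesis, and 20 is divisible by 4. Hence 4 | h(j+1).
This completes the induction.
Therefore the largest such d is 4.

d = 4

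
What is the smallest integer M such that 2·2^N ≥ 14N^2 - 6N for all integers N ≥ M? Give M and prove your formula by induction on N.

M = 10

At N = 9: 1024 < 1080, so the inequality fails and M ≥ 10. We prove 2·2^N ≥ 14N^2 - 6N for all N ≥ 10.
For the base case N = 10: 2·2^N = 2048 and 14N^2 - 6N = 1340, so 2048 ≥ 1340.
Inductive step: suppose the statement holds for some j ≥ 10, so 2·2^j ≥ 14j^2 - 6j.
Then 2·2^(j + 1) = 2·(2·2^j) ≥ 2·(14j^2 - 6j).
Also, for j ≥ 10 we have 2·(14j^2 - 6j) ≥ 14(j+1)^2 - 6(j+1), since 2·(14j^2 - 6j) − (14(j+1)^2 - 6(j+1)) = 14j^2 - 34j - 8, which is nonnegative for all j ≥ 10.
Combining, 2·2^(j + 1) ≥ 14(j+1)^2 - 6(j+1).
This completes the induction.
Hence the smallest such M is 10.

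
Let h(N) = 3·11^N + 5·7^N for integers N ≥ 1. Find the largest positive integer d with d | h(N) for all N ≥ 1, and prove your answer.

d = 4

Computing the first values: h(1) = 68 and h(2) = 608; gcd(68, 608) = 4, so d ≤ 4.
We prove 4 | 3·11^N + 5·7^N for all N ≥ 1 by induction on N.
When N = 1: h(1) = 68 = 4·(17), so 4 | h(1).
Inductive step: suppose the statement holds for some p ≥ 1, i.e. 4 | h(p). Then
h(p+1) − 11·h(p) = (3·11^(p+1) + 5·7^(p+1)) − 11·(3·11^p + 5·7^p) = (5)·7^p·(7 − 11) = (-20)·7^p. Since 4 | h(p) by the inductive hypothesis, 4 | 11·h(p); and 4 | -20 since -20 = 4·-5. Therefore 4 | h(p+1).
By the principle of mathematical induction, the result holds for all N ≥ 1.
Therefore the largest such d is 4.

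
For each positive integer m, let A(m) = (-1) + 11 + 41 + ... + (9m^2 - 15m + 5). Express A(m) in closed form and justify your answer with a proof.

A(m) = m(3m^2 - 3m - 1)

We claim A(m) = m(3m^2 - 3m - 1) for all m ≥ 1.
For the base case m = 1: A(1) = -1, and the closed form gives -1. They agree.
For the inductive step, assume it holds for an arbitrary k ≥ 1, so A(k) = k(3k^2 - 3k - 1).
Then A(k+1) = A(k) + (9k^2 + 3k - 1) = (k(3k^2 - 3k - 1)) + (9k^2 + 3k - 1).
Simplifying, A(k+1) = (k + 1)(3k^2 + 3k - 1) = (k+1)(3(k+1)^2 - 3(k+1) - 1),
which is the closed form with m = k+1.
By induction, the statement is established for all m ≥ 1.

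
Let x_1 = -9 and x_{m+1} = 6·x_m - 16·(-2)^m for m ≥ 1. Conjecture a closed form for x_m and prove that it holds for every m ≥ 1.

Computing the first terms: x_1 = -9, x_2 = -22, x_3 = -196. This suggests x_m = -(-2)^(m + 1) - 5·6^(m - 1).
When m = 1: the formula gives -9 = -9 = x_1.
Inductive step: suppose the statement holds for some k ≥ 1, so x_k = -(-2)^(k + 1) - 5·6^(k - 1).
Then x_{k+1} = 6·x_k - 16·(-2)^k = 6·(-(-2)^(k + 1) - 5·6^(k - 1)) - 16·(-2)^k = -(-2)^(k + 2) - 5·6^k = -(-2)^((k+1) + 1) - 5·6^((k+1) - 1),
which is the claimed formula at m = k+1.
By the principle of mathematical induction, the result holds for all m ≥ 1.

x_m = -(-2)^(m + 1) - 5·6^(m - 1)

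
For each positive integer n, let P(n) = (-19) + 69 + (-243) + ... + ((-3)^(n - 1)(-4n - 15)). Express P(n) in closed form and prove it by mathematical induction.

P(n) = (-3)^n(n + 4) - 4

We claim P(n) = (-3)^n(n + 4) - 4 for all n ≥ 1.
For the base case n = 1: P(1) = -19, and the closed form gives -19. They agree.
Inductive step: assume the claim holds for n = r, so P(r) = (-3)^r(r + 4) - 4.
Then P(r+1) = P(r) + ((-3)^r(-4r - 19)) = ((-3)^r(r + 4) - 4) + ((-3)^r(-4r - 19)).
Simplifying, P(r+1) = -3(-3)^r·r - 15(-3)^r - 4 = (-3)^(r+1)((r+1) + 4) - 4,
which is the closed form with n = r+1.
This completes the induction.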